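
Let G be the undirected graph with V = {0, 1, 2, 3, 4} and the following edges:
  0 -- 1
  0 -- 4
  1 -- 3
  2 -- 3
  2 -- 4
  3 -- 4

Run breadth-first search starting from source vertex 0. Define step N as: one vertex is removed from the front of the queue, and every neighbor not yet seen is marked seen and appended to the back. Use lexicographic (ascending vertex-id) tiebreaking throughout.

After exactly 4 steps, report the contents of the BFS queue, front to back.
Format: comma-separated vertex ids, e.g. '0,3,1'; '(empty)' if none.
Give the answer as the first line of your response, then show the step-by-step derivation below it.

2

step 1: dequeue 0; queue=[1,4]; order=0
step 2: dequeue 1; queue=[4,3]; order=0,1
step 3: dequeue 4; queue=[3,2]; order=0,1,4
step 4: dequeue 3; queue=[2]; order=0,1,4,3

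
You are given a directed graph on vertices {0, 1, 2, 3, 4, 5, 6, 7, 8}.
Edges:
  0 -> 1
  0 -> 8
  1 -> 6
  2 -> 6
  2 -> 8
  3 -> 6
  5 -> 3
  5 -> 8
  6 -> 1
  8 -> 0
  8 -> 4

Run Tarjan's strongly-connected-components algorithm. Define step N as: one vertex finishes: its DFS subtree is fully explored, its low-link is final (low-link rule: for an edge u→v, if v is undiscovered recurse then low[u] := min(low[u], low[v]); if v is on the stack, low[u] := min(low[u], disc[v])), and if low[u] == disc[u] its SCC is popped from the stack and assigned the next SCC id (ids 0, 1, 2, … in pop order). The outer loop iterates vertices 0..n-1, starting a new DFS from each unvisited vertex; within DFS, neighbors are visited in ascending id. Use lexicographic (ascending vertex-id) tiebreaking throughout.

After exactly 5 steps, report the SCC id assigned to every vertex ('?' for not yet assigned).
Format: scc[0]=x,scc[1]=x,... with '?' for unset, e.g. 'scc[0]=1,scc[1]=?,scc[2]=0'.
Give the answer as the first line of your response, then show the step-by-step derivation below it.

scc[0]=2,scc[1]=0,scc[2]=?,scc[3]=?,scc[4]=1,scc[5]=?,scc[6]=0,scc[7]=?,scc[8]=2

step 1: low=(low[0]=0,low[1]=1,low[2]=?,low[3]=?,low[4]=?,low[5]=?,low[6]=1,low[7]=?,low[8]=?); scc=(scc[0]=?,scc[1]=?,scc[2]=?,scc[3]=?,scc[4]=?,scc[5]=?,scc[6]=?,scc[7]=?,scc[8]=?)
step 2: low=(low[0]=0,low[1]=1,low[2]=?,low[3]=?,low[4]=?,low[5]=?,low[6]=1,low[7]=?,low[8]=?); scc=(scc[0]=?,scc[1]=0,scc[2]=?,scc[3]=?,scc[4]=?,scc[5]=?,scc[6]=0,scc[7]=?,scc[8]=?)
step 3: low=(low[0]=0,low[1]=1,low[2]=?,low[3]=?,low[4]=4,low[5]=?,low[6]=1,low[7]=?,low[8]=0); scc=(scc[0]=?,scc[1]=0,scc[2]=?,scc[3]=?,scc[4]=1,scc[5]=?,scc[6]=0,scc[7]=?,scc[8]=?)
step 4: low=(low[0]=0,low[1]=1,low[2]=?,low[3]=?,low[4]=4,low[5]=?,low[6]=1,low[7]=?,low[8]=0); scc=(scc[0]=?,scc[1]=0,scc[2]=?,scc[3]=?,scc[4]=1,scc[5]=?,scc[6]=0,scc[7]=?,scc[8]=?)
step 5: low=(low[0]=0,low[1]=1,low[2]=?,low[3]=?,low[4]=4,low[5]=?,low[6]=1,low[7]=?,low[8]=0); scc=(scc[0]=2,scc[1]=0,scc[2]=?,scc[3]=?,scc[4]=1,scc[5]=?,scc[6]=0,scc[7]=?,scc[8]=2)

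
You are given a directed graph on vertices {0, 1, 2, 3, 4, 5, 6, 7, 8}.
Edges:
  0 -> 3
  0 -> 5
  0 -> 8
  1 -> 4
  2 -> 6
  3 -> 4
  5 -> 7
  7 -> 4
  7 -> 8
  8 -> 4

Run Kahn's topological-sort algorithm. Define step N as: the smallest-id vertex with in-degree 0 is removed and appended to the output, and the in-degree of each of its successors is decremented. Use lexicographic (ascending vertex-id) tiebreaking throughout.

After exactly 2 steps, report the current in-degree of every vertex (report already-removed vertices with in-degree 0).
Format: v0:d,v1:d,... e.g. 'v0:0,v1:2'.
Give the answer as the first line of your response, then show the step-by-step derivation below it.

v0:0,v1:0,v2:0,v3:0,v4:3,v5:0,v6:1,v7:1,v8:1

step 1: output 0; order=[0]; indeg=(0,0,0,0,4,0,1,1,1)
step 2: output 1; order=[0,1]; indeg=(0,0,0,0,3,0,1,1,1)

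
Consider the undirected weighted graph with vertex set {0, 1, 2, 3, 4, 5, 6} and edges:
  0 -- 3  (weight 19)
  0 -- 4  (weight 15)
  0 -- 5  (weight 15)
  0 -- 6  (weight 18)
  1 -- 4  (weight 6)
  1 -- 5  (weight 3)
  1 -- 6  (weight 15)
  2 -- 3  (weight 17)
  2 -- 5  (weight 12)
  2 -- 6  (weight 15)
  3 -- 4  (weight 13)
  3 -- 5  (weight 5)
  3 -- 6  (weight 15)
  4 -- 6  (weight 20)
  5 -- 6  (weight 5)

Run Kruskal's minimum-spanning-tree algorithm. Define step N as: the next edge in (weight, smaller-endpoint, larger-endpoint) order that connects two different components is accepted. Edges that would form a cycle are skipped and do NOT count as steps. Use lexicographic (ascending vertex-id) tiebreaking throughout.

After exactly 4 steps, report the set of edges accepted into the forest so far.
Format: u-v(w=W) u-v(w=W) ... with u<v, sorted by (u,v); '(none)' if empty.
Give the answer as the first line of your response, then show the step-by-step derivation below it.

1-4(w=6) 1-5(w=3) 3-5(w=5) 5-6(w=5)

step 1: add edge 1-5 (w=3); MST = {1-5(w=3)}
step 2: add edge 3-5 (w=5); MST = {1-5(w=3) 3-5(w=5)}
step 3: add edge 5-6 (w=5); MST = {1-5(w=3) 3-5(w=5) 5-6(w=5)}
step 4: add edge 1-4 (w=6); MST = {1-4(w=6) 1-5(w=3) 3-5(w=5) 5-6(w=5)}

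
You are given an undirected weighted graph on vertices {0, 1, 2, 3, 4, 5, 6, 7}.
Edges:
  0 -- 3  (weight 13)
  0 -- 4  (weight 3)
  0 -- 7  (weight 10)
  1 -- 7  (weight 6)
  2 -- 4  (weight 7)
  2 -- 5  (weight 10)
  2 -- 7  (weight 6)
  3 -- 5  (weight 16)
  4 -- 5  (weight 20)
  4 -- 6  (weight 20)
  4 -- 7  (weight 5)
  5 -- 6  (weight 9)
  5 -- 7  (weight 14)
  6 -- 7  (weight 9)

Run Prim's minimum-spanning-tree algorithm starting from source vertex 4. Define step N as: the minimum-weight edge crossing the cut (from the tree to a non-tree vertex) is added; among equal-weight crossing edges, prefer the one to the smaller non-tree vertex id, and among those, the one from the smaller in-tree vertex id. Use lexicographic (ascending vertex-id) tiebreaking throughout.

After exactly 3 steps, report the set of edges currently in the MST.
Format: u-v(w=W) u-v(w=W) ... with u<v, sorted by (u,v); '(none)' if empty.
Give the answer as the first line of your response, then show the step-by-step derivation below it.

0-4(w=3) 1-7(w=6) 4-7(w=5)

step 1: add edge 0-4 (w=3); MST = {0-4(w=3)}
step 2: add edge 4-7 (w=5); MST = {0-4(w=3) 4-7(w=5)}
step 3: add edge 1-7 (w=6); MST = {0-4(w=3) 1-7(w=6) 4-7(w=5)}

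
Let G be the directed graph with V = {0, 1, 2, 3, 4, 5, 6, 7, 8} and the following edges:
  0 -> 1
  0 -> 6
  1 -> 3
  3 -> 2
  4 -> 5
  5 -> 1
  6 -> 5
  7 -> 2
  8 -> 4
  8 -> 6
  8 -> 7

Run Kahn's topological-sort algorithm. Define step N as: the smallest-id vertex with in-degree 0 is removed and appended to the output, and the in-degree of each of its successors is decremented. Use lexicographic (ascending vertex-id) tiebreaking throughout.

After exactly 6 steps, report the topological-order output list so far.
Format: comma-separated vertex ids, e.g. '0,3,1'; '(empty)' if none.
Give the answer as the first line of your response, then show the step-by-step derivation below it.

0,8,4,6,5,1

step 1: output 0; order=[0]; indeg=(0,1,2,1,1,2,1,1,0)
step 2: output 8; order=[0,8]; indeg=(0,1,2,1,0,2,0,0,0)
step 3: output 4; order=[0,8,4]; indeg=(0,1,2,1,0,1,0,0,0)
step 4: output 6; order=[0,8,4,6]; indeg=(0,1,2,1,0,0,0,0,0)
step 5: output 5; order=[0,8,4,6,5]; indeg=(0,0,2,1,0,0,0,0,0)
step 6: output 1; order=[0,8,4,6,5,1]; indeg=(0,0,2,0,0,0,0,0,0)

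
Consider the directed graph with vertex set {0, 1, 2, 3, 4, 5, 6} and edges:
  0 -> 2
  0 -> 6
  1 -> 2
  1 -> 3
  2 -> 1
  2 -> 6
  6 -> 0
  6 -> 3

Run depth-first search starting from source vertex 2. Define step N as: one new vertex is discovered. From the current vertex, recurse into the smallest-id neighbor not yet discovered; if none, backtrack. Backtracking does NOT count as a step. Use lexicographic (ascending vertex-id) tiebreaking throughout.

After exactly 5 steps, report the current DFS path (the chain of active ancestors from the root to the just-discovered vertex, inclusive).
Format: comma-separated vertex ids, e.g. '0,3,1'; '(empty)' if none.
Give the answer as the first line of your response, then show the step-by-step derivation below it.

2,6,0

step 1: discover 2; path=2; order=2
step 2: discover 1; path=2>1; order=2,1
step 3: discover 3; path=2>1>3; order=2,1,3
step 4: discover 6; path=2>6; order=2,1,3,6
step 5: discover 0; path=2>6>0; order=2,1,3,6,0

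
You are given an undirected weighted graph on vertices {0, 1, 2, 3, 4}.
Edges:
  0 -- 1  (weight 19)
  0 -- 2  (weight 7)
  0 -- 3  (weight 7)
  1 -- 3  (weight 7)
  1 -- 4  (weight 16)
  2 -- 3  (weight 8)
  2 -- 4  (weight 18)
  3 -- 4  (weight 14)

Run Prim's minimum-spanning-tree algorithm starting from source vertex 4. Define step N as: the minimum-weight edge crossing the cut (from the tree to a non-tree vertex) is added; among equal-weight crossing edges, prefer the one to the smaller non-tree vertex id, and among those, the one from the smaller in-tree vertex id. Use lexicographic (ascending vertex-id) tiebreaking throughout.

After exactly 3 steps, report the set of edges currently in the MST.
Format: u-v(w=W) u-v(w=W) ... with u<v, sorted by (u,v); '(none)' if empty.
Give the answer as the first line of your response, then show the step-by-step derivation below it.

0-3(w=7) 1-3(w=7) 3-4(w=14)

step 1: add edge 3-4 (w=14); MST = {3-4(w=14)}
step 2: add edge 0-3 (w=7); MST = {0-3(w=7) 3-4(w=14)}
step 3: add edge 1-3 (w=7); MST = {0-3(w=7) 1-3(w=7) 3-4(w=14)}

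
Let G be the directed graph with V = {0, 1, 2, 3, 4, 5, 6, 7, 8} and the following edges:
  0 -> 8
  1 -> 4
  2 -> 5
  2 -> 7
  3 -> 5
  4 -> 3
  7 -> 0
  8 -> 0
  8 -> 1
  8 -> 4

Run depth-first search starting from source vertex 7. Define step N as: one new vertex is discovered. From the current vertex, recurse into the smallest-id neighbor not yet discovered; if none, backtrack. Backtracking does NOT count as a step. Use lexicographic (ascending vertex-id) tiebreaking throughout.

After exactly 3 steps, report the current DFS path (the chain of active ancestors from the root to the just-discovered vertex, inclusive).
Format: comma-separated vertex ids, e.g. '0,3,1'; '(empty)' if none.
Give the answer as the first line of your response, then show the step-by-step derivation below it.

7,0,8

step 1: discover 7; path=7; order=7
step 2: discover 0; path=7>0; order=7,0
step 3: discover 8; path=7>0>8; order=7,0,8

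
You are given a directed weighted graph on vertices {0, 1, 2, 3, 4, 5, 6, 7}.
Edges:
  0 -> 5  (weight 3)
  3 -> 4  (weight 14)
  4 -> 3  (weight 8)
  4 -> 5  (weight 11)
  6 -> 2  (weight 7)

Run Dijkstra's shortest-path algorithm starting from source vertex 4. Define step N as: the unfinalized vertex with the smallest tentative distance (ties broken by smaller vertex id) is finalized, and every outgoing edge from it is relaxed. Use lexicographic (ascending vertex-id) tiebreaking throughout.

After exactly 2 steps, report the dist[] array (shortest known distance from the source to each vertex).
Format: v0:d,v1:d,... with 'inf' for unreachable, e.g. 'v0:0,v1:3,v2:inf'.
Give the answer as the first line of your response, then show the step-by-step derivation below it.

v0:inf,v1:inf,v2:inf,v3:8,v4:0,v5:11,v6:inf,v7:inf

step 1: dist = v0:inf,v1:inf,v2:inf,v3:8,v4:0,v5:11,v6:inf,v7:inf
step 2: dist = v0:inf,v1:inf,v2:inf,v3:8,v4:0,v5:11,v6:inf,v7:inf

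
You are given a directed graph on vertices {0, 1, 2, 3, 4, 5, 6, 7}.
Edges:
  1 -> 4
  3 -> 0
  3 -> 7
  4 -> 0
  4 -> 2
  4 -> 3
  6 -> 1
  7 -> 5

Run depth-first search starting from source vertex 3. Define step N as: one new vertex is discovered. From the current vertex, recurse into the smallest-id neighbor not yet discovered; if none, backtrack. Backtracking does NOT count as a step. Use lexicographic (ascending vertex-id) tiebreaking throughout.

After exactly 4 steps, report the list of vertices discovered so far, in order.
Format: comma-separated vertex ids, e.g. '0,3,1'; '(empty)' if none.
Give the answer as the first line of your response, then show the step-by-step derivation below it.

3,0,7,5

step 1: discover 3; path=3; order=3
step 2: discover 0; path=3>0; order=3,0
step 3: discover 7; path=3>7; order=3,0,7
step 4: discover 5; path=3>7>5; order=3,0,7,5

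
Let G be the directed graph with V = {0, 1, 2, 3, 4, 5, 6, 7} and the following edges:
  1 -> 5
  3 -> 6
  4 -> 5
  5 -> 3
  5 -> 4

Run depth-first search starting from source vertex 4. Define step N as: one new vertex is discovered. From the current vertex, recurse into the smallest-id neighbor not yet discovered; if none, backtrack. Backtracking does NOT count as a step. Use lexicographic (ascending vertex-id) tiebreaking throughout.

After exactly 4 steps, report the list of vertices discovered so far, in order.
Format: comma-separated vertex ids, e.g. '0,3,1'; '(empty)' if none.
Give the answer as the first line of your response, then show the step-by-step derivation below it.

4,5,3,6

step 1: discover 4; path=4; order=4
step 2: discover 5; path=4>5; order=4,5
step 3: discover 3; path=4>5>3; order=4,5,3
step 4: discover 6; path=4>5>3>6; order=4,5,3,6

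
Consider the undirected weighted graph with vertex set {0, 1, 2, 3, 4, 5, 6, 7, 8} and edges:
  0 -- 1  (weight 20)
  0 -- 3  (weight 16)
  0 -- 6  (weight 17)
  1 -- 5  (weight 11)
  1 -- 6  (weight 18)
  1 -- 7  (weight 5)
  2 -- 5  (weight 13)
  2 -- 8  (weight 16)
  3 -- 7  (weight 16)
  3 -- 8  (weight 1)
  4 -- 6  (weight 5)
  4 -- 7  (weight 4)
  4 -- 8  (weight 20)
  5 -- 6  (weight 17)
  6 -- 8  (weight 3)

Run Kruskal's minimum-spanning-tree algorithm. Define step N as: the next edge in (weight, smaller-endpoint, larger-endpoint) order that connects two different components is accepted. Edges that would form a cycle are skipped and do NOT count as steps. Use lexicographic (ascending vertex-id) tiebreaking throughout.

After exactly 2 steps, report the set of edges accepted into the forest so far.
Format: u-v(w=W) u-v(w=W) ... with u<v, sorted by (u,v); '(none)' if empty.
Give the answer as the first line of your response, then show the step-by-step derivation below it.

3-8(w=1) 6-8(w=3)

step 1: add edge 3-8 (w=1); MST = {3-8(w=1)}
step 2: add edge 6-8 (w=3); MST = {3-8(w=1) 6-8(w=3)}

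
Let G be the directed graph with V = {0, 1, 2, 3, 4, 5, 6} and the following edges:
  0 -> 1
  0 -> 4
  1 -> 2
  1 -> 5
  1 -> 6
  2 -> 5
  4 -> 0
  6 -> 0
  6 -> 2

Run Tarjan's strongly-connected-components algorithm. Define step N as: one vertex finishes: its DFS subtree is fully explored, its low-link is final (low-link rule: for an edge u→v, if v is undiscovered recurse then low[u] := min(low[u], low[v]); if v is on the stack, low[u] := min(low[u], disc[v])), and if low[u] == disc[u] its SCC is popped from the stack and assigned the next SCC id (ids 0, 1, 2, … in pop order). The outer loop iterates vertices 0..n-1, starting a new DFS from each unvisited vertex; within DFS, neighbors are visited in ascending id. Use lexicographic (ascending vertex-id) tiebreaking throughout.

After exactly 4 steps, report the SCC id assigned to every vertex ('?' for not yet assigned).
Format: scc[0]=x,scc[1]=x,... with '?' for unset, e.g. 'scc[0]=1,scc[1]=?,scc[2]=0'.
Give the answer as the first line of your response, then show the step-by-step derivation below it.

scc[0]=?,scc[1]=?,scc[2]=1,scc[3]=?,scc[4]=?,scc[5]=0,scc[6]=?

step 1: low=(low[0]=0,low[1]=1,low[2]=2,low[3]=?,low[4]=?,low[5]=3,low[6]=?); scc=(scc[0]=?,scc[1]=?,scc[2]=?,scc[3]=?,scc[4]=?,scc[5]=0,scc[6]=?)
step 2: low=(low[0]=0,low[1]=1,low[2]=2,low[3]=?,low[4]=?,low[5]=3,low[6]=?); scc=(scc[0]=?,scc[1]=?,scc[2]=1,scc[3]=?,scc[4]=?,scc[5]=0,scc[6]=?)
step 3: low=(low[0]=0,low[1]=1,low[2]=2,low[3]=?,low[4]=?,low[5]=3,low[6]=0); scc=(scc[0]=?,scc[1]=?,scc[2]=1,scc[3]=?,scc[4]=?,scc[5]=0,scc[6]=?)
step 4: low=(low[0]=0,low[1]=0,low[2]=2,low[3]=?,low[4]=?,low[5]=3,low[6]=0); scc=(scc[0]=?,scc[1]=?,scc[2]=1,scc[3]=?,scc[4]=?,scc[5]=0,scc[6]=?)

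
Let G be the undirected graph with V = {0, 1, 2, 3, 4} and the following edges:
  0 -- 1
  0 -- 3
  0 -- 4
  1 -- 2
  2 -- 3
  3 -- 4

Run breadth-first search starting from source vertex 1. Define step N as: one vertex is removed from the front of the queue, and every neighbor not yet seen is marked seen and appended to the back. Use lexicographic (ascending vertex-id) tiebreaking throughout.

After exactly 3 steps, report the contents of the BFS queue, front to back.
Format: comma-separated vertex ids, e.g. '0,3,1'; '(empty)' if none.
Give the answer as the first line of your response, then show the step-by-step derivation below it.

3,4

step 1: dequeue 1; queue=[0,2]; order=1
step 2: dequeue 0; queue=[2,3,4]; order=1,0
step 3: dequeue 2; queue=[3,4]; order=1,0,2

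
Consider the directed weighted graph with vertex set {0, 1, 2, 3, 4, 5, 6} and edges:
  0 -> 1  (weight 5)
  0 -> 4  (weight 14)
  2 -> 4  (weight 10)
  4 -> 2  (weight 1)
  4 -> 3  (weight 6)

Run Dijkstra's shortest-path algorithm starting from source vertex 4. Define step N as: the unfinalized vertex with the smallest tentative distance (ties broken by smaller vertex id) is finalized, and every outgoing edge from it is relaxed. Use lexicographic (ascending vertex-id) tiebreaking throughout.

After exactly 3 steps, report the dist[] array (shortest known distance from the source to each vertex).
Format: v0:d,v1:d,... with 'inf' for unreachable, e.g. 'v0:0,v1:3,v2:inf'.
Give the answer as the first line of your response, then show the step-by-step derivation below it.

v0:inf,v1:inf,v2:1,v3:6,v4:0,v5:inf,v6:inf

step 1: dist = v0:inf,v1:inf,v2:1,v3:6,v4:0,v5:inf,v6:inf
step 2: dist = v0:inf,v1:inf,v2:1,v3:6,v4:0,v5:inf,v6:inf
step 3: dist = v0:inf,v1:inf,v2:1,v3:6,v4:0,v5:inf,v6:inf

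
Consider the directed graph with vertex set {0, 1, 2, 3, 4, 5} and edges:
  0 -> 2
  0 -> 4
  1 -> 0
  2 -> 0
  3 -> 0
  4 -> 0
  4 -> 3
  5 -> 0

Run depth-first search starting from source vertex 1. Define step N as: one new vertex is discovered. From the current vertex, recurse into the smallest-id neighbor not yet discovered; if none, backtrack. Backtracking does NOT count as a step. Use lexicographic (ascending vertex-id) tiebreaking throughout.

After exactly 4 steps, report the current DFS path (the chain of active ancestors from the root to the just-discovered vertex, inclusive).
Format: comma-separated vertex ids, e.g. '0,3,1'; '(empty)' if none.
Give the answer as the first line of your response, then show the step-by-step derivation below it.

1,0,4

step 1: discover 1; path=1; order=1
step 2: discover 0; path=1>0; order=1,0
step 3: discover 2; path=1>0>2; order=1,0,2
step 4: discover 4; path=1>0>4; order=1,0,2,4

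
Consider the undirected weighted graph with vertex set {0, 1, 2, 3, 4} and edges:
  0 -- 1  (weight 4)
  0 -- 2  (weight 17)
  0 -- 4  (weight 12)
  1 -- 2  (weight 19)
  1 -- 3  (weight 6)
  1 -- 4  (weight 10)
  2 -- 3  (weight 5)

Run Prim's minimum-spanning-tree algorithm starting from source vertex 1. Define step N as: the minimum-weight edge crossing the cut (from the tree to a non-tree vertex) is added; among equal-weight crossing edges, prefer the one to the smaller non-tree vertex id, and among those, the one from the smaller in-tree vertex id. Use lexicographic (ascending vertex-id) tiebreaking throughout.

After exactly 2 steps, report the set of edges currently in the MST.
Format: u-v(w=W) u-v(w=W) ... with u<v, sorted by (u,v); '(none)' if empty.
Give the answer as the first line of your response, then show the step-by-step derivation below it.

0-1(w=4) 1-3(w=6)

step 1: add edge 0-1 (w=4); MST = {0-1(w=4)}
step 2: add edge 1-3 (w=6); MST = {0-1(w=4) 1-3(w=6)}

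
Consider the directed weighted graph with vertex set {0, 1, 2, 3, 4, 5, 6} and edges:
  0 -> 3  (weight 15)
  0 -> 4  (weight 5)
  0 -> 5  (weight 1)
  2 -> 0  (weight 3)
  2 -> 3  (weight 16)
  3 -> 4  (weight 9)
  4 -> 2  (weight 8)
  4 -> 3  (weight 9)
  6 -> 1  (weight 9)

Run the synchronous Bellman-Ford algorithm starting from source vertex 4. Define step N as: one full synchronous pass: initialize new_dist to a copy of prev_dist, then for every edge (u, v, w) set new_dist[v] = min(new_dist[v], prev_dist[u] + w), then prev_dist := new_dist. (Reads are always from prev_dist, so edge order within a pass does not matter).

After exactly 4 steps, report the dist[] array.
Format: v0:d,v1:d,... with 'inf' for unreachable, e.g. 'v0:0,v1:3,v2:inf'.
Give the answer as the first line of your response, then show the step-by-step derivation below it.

v0:11,v1:inf,v2:8,v3:9,v4:0,v5:12,v6:inf

step 1: dist = v0:inf,v1:inf,v2:8,v3:9,v4:0,v5:inf,v6:inf
step 2: dist = v0:11,v1:inf,v2:8,v3:9,v4:0,v5:inf,v6:inf
step 3: dist = v0:11,v1:inf,v2:8,v3:9,v4:0,v5:12,v6:inf
step 4: dist = v0:11,v1:inf,v2:8,v3:9,v4:0,v5:12,v6:inf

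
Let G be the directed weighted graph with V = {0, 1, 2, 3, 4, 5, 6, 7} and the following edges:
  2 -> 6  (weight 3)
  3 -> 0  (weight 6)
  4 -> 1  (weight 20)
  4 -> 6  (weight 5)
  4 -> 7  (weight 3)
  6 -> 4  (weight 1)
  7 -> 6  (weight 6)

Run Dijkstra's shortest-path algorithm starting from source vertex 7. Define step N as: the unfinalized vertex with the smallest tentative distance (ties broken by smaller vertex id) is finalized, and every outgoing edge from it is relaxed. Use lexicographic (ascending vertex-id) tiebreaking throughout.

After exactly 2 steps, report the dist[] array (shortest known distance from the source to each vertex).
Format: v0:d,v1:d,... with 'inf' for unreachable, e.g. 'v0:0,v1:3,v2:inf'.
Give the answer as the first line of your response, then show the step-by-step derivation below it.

v0:inf,v1:inf,v2:inf,v3:inf,v4:7,v5:inf,v6:6,v7:0

step 1: dist = v0:inf,v1:inf,v2:inf,v3:inf,v4:inf,v5:inf,v6:6,v7:0
step 2: dist = v0:inf,v1:inf,v2:inf,v3:inf,v4:7,v5:inf,v6:6,v7:0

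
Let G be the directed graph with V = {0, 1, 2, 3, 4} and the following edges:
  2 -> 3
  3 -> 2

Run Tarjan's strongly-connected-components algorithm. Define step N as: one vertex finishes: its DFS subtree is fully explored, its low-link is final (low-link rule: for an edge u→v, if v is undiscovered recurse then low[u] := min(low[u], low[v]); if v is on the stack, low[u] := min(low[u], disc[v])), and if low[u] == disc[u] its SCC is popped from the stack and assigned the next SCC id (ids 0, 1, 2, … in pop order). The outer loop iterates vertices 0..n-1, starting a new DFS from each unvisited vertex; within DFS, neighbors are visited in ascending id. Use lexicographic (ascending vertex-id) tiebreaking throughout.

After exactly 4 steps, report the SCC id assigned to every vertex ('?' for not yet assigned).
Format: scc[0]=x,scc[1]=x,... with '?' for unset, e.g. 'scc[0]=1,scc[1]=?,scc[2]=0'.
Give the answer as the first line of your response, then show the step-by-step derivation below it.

scc[0]=0,scc[1]=1,scc[2]=2,scc[3]=2,scc[4]=?

step 1: low=(low[0]=0,low[1]=?,low[2]=?,low[3]=?,low[4]=?); scc=(scc[0]=0,scc[1]=?,scc[2]=?,scc[3]=?,scc[4]=?)
step 2: low=(low[0]=0,low[1]=1,low[2]=?,low[3]=?,low[4]=?); scc=(scc[0]=0,scc[1]=1,scc[2]=?,scc[3]=?,scc[4]=?)
step 3: low=(low[0]=0,low[1]=1,low[2]=2,low[3]=2,low[4]=?); scc=(scc[0]=0,scc[1]=1,scc[2]=?,scc[3]=?,scc[4]=?)
step 4: low=(low[0]=0,low[1]=1,low[2]=2,low[3]=2,low[4]=?); scc=(scc[0]=0,scc[1]=1,scc[2]=2,scc[3]=2,scc[4]=?)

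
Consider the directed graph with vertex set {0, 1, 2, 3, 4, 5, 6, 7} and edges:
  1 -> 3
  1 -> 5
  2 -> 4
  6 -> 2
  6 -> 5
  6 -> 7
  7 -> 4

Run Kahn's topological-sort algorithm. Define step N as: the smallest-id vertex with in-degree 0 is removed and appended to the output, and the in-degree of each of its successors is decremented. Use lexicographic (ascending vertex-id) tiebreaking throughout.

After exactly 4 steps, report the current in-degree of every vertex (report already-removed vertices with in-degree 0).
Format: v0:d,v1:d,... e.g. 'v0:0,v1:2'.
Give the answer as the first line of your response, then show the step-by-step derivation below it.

v0:0,v1:0,v2:0,v3:0,v4:2,v5:0,v6:0,v7:0

step 1: output 0; order=[0]; indeg=(0,0,1,1,2,2,0,1)
step 2: output 1; order=[0,1]; indeg=(0,0,1,0,2,1,0,1)
step 3: output 3; order=[0,1,3]; indeg=(0,0,1,0,2,1,0,1)
step 4: output 6; order=[0,1,3,6]; indeg=(0,0,0,0,2,0,0,0)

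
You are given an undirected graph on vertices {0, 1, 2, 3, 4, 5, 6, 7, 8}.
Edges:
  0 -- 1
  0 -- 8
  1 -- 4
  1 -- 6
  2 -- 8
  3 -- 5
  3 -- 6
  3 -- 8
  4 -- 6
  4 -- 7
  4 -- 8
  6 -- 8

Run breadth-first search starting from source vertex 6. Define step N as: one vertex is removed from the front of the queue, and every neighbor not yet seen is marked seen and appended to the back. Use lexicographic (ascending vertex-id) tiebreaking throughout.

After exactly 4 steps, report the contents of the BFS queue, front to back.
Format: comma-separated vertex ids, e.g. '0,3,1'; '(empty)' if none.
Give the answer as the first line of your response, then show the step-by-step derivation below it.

8,0,5,7

step 1: dequeue 6; queue=[1,3,4,8]; order=6
step 2: dequeue 1; queue=[3,4,8,0]; order=6,1
step 3: dequeue 3; queue=[4,8,0,5]; order=6,1,3
step 4: dequeue 4; queue=[8,0,5,7]; order=6,1,3,4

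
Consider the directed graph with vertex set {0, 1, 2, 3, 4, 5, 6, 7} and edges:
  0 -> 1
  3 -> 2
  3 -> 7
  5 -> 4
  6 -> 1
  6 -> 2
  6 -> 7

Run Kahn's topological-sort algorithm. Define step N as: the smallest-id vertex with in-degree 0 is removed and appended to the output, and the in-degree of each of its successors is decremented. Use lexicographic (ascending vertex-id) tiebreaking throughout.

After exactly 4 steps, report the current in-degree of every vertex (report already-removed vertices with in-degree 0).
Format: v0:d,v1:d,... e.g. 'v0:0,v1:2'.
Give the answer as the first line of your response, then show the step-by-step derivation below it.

v0:0,v1:1,v2:1,v3:0,v4:0,v5:0,v6:0,v7:1

step 1: output 0; order=[0]; indeg=(0,1,2,0,1,0,0,2)
step 2: output 3; order=[0,3]; indeg=(0,1,1,0,1,0,0,1)
step 3: output 5; order=[0,3,5]; indeg=(0,1,1,0,0,0,0,1)
step 4: output 4; order=[0,3,5,4]; indeg=(0,1,1,0,0,0,0,1)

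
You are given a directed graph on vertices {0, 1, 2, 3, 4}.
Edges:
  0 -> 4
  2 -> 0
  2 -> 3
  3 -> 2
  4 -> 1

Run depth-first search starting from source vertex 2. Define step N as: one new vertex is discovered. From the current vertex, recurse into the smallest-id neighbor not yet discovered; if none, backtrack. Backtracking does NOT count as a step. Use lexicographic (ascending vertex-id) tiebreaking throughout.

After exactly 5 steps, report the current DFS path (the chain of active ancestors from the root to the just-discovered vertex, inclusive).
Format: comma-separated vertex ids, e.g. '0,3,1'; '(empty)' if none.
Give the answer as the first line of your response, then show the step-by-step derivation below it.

2,3

step 1: discover 2; path=2; order=2
step 2: discover 0; path=2>0; order=2,0
step 3: discover 4; path=2>0>4; order=2,0,4
step 4: discover 1; path=2>0>4>1; order=2,0,4,1
step 5: discover 3; path=2>3; order=2,0,4,1,3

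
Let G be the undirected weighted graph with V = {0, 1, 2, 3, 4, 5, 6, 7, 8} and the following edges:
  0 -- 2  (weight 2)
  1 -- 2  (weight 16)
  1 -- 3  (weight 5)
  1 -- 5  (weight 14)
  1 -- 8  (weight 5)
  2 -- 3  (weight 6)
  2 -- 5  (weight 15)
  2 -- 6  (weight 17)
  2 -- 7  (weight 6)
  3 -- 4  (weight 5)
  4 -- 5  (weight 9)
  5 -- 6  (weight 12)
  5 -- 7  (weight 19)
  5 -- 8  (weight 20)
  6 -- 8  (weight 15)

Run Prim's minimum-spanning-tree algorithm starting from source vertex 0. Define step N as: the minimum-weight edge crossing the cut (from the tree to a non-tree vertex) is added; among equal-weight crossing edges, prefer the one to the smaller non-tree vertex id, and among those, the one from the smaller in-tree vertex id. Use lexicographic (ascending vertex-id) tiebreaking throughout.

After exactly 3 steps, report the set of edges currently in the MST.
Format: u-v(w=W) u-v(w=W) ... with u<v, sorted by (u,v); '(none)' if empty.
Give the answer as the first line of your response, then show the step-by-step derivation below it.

0-2(w=2) 1-3(w=5) 2-3(w=6)

step 1: add edge 0-2 (w=2); MST = {0-2(w=2)}
step 2: add edge 2-3 (w=6); MST = {0-2(w=2) 2-3(w=6)}
step 3: add edge 1-3 (w=5); MST = {0-2(w=2) 1-3(w=5) 2-3(w=6)}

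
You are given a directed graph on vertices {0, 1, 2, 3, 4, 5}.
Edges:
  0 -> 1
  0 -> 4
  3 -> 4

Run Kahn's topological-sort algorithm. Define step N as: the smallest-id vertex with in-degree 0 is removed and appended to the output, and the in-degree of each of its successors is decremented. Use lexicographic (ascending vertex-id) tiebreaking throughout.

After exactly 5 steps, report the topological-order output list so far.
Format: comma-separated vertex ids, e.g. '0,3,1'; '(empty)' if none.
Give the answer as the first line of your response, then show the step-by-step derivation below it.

0,1,2,3,4

step 1: output 0; order=[0]; indeg=(0,0,0,0,1,0)
step 2: output 1; order=[0,1]; indeg=(0,0,0,0,1,0)
step 3: output 2; order=[0,1,2]; indeg=(0,0,0,0,1,0)
step 4: output 3; order=[0,1,2,3]; indeg=(0,0,0,0,0,0)
step 5: output 4; order=[0,1,2,3,4]; indeg=(0,0,0,0,0,0)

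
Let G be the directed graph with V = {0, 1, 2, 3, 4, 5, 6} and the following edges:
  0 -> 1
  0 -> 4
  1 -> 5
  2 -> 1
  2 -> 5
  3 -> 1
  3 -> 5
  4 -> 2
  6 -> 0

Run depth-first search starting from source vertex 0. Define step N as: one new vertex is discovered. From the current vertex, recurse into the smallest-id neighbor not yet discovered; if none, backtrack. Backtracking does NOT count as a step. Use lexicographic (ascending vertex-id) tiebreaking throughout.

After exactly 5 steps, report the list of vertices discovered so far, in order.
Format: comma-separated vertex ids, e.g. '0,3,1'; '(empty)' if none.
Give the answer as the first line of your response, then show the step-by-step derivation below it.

0,1,5,4,2

step 1: discover 0; path=0; order=0
step 2: discover 1; path=0>1; order=0,1
step 3: discover 5; path=0>1>5; order=0,1,5
step 4: discover 4; path=0>4; order=0,1,5,4
step 5: discover 2; path=0>4>2; order=0,1,5,4,2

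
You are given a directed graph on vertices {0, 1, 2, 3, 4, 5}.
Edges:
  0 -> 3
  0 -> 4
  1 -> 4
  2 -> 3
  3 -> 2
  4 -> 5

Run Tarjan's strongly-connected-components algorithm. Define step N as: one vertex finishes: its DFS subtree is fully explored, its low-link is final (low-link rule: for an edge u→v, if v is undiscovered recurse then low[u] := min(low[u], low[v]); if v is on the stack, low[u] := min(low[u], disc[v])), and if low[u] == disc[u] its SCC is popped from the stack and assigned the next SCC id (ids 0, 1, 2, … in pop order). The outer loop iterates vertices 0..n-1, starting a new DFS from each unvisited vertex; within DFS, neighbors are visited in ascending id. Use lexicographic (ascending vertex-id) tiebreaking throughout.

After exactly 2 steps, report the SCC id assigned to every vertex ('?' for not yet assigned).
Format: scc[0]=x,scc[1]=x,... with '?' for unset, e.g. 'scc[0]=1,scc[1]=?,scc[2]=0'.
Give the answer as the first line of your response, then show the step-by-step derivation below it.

scc[0]=?,scc[1]=?,scc[2]=0,scc[3]=0,scc[4]=?,scc[5]=?

step 1: low=(low[0]=0,low[1]=?,low[2]=1,low[3]=1,low[4]=?,low[5]=?); scc=(scc[0]=?,scc[1]=?,scc[2]=?,scc[3]=?,scc[4]=?,scc[5]=?)
step 2: low=(low[0]=0,low[1]=?,low[2]=1,low[3]=1,low[4]=?,low[5]=?); scc=(scc[0]=?,scc[1]=?,scc[2]=0,scc[3]=0,scc[4]=?,scc[5]=?)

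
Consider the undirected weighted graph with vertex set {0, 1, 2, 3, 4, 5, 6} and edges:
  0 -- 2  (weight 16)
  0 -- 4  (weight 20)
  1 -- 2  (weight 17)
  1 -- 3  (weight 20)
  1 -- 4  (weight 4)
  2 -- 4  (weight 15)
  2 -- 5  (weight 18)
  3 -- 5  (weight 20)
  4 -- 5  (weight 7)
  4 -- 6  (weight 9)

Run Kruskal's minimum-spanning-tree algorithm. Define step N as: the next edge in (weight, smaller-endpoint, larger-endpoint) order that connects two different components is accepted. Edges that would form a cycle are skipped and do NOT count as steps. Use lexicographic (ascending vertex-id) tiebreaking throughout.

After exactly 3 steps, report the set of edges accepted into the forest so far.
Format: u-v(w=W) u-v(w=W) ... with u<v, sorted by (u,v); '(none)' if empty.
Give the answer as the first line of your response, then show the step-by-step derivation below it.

1-4(w=4) 4-5(w=7) 4-6(w=9)

step 1: add edge 1-4 (w=4); MST = {1-4(w=4)}
step 2: add edge 4-5 (w=7); MST = {1-4(w=4) 4-5(w=7)}
step 3: add edge 4-6 (w=9); MST = {1-4(w=4) 4-5(w=7) 4-6(w=9)}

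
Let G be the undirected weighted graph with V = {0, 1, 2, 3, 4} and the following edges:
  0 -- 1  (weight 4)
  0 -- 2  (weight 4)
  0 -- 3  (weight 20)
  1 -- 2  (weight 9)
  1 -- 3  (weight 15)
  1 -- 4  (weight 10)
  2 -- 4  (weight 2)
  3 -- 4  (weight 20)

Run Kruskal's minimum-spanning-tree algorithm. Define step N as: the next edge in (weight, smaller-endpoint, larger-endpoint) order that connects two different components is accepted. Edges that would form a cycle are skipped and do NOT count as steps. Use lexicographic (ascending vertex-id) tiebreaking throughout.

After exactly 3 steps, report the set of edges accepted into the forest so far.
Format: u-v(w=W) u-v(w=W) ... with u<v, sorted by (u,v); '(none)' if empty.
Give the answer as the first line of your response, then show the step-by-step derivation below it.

0-1(w=4) 0-2(w=4) 2-4(w=2)

step 1: add edge 2-4 (w=2); MST = {2-4(w=2)}
step 2: add edge 0-1 (w=4); MST = {0-1(w=4) 2-4(w=2)}
step 3: add edge 0-2 (w=4); MST = {0-1(w=4) 0-2(w=4) 2-4(w=2)}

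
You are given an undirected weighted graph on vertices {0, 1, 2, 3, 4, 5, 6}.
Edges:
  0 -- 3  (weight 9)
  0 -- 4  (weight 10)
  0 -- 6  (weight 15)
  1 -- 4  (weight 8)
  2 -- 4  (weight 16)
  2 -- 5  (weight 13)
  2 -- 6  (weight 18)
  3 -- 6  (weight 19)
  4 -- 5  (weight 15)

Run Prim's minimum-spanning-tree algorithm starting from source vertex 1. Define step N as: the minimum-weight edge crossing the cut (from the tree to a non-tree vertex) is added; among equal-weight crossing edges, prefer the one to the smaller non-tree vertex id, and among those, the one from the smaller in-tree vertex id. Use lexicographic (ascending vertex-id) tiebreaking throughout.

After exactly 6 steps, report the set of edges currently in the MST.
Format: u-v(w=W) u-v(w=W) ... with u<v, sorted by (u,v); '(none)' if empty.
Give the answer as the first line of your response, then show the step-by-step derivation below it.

0-3(w=9) 0-4(w=10) 0-6(w=15) 1-4(w=8) 2-5(w=13) 4-5(w=15)

step 1: add edge 1-4 (w=8); MST = {1-4(w=8)}
step 2: add edge 0-4 (w=10); MST = {0-4(w=10) 1-4(w=8)}
step 3: add edge 0-3 (w=9); MST = {0-3(w=9) 0-4(w=10) 1-4(w=8)}
step 4: add edge 4-5 (w=15); MST = {0-3(w=9) 0-4(w=10) 1-4(w=8) 4-5(w=15)}
step 5: add edge 2-5 (w=13); MST = {0-3(w=9) 0-4(w=10) 1-4(w=8) 2-5(w=13) 4-5(w=15)}
step 6: add edge 0-6 (w=15); MST = {0-3(w=9) 0-4(w=10) 0-6(w=15) 1-4(w=8) 2-5(w=13) 4-5(w=15)}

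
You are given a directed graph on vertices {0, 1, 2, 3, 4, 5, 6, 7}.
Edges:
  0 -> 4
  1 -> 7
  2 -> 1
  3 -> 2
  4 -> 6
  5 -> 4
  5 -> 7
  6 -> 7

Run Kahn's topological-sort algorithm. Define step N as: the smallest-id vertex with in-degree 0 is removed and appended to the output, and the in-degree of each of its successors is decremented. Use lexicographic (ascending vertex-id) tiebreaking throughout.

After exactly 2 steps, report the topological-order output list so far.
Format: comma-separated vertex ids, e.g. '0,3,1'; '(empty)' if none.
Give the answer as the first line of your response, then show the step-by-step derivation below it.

0,3

step 1: output 0; order=[0]; indeg=(0,1,1,0,1,0,1,3)
step 2: output 3; order=[0,3]; indeg=(0,1,0,0,1,0,1,3)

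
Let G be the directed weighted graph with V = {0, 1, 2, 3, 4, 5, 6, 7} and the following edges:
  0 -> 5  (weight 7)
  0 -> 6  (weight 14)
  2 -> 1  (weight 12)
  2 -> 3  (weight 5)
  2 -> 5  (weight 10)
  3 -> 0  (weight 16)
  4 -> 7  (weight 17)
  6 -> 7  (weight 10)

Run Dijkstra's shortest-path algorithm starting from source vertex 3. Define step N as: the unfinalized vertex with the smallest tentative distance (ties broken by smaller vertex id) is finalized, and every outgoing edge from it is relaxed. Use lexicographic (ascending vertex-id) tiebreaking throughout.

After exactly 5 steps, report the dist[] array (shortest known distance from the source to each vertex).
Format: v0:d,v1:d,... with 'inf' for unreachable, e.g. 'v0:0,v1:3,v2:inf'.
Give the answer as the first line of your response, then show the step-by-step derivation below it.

v0:16,v1:inf,v2:inf,v3:0,v4:inf,v5:23,v6:30,v7:40

step 1: dist = v0:16,v1:inf,v2:inf,v3:0,v4:inf,v5:inf,v6:inf,v7:inf
step 2: dist = v0:16,v1:inf,v2:inf,v3:0,v4:inf,v5:23,v6:30,v7:inf
step 3: dist = v0:16,v1:inf,v2:inf,v3:0,v4:inf,v5:23,v6:30,v7:inf
step 4: dist = v0:16,v1:inf,v2:inf,v3:0,v4:inf,v5:23,v6:30,v7:40
step 5: dist = v0:16,v1:inf,v2:inf,v3:0,v4:inf,v5:23,v6:30,v7:40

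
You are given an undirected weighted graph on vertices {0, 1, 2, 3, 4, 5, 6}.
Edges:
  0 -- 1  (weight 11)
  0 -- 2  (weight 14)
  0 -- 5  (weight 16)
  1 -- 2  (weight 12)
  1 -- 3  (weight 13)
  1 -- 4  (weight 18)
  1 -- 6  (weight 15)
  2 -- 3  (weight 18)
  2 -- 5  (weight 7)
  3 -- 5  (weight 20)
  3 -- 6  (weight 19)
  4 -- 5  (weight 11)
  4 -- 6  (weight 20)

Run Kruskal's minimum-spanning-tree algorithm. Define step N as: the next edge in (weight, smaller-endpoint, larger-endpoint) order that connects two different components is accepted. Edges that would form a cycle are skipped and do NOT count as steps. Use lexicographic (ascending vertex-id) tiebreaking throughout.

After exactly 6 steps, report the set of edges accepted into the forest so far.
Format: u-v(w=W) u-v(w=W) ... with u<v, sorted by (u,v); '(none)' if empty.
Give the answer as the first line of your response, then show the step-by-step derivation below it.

0-1(w=11) 1-2(w=12) 1-3(w=13) 1-6(w=15) 2-5(w=7) 4-5(w=11)

step 1: add edge 2-5 (w=7); MST = {2-5(w=7)}
step 2: add edge 0-1 (w=11); MST = {0-1(w=11) 2-5(w=7)}
step 3: add edge 4-5 (w=11); MST = {0-1(w=11) 2-5(w=7) 4-5(w=11)}
step 4: add edge 1-2 (w=12); MST = {0-1(w=11) 1-2(w=12) 2-5(w=7) 4-5(w=11)}
step 5: add edge 1-3 (w=13); MST = {0-1(w=11) 1-2(w=12) 1-3(w=13) 2-5(w=7) 4-5(w=11)}
step 6: add edge 1-6 (w=15); MST = {0-1(w=11) 1-2(w=12) 1-3(w=13) 1-6(w=15) 2-5(w=7) 4-5(w=11)}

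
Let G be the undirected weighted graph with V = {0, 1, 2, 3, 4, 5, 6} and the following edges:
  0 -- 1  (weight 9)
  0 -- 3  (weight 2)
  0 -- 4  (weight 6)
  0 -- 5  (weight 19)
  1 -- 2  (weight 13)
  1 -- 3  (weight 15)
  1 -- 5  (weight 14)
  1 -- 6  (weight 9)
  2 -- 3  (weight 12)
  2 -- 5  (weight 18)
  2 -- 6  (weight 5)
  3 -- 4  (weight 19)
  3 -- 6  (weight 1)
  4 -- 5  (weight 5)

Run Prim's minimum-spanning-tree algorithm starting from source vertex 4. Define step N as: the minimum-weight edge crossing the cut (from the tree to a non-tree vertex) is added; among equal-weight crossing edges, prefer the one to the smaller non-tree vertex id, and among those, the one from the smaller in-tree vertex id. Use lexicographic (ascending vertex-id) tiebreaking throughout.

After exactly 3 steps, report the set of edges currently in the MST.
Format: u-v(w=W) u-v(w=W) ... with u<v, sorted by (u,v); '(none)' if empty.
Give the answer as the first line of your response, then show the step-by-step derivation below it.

0-3(w=2) 0-4(w=6) 4-5(w=5)

step 1: add edge 4-5 (w=5); MST = {4-5(w=5)}
step 2: add edge 0-4 (w=6); MST = {0-4(w=6) 4-5(w=5)}
step 3: add edge 0-3 (w=2); MST = {0-3(w=2) 0-4(w=6) 4-5(w=5)}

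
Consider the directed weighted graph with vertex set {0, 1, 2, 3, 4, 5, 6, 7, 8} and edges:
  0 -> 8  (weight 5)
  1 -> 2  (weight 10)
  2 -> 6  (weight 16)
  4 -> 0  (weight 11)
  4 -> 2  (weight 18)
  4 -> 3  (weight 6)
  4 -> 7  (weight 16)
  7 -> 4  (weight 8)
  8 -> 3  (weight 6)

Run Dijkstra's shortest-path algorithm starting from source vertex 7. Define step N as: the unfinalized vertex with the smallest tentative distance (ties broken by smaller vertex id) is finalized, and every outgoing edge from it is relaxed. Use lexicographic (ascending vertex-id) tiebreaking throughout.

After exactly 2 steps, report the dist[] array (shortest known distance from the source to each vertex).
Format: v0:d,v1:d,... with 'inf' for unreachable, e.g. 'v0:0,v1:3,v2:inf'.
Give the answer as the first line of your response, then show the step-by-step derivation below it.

v0:19,v1:inf,v2:26,v3:14,v4:8,v5:inf,v6:inf,v7:0,v8:inf

step 1: dist = v0:inf,v1:inf,v2:inf,v3:inf,v4:8,v5:inf,v6:inf,v7:0,v8:inf
step 2: dist = v0:19,v1:inf,v2:26,v3:14,v4:8,v5:inf,v6:inf,v7:0,v8:inf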